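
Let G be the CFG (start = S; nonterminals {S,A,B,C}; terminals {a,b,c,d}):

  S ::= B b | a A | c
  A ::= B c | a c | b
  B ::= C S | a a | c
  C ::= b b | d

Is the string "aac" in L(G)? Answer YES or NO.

Convert to CNF:
  S -> B T2 | T1 A | c
  A -> B T0 | T1 T0 | b
  B -> C S | T1 T1 | c
  C -> T2 T2 | d
  T0 -> c
  T1 -> a
  T2 -> b

CYK fill:
  [0..0]={T1}  "a"  orig:{}
  [1..1]={T1}  "a"  orig:{}
  [2..2]={B,S,T0}  "c"  orig:{B,S}
  [0..1]={B}  "aa"
  [1..2]={A}  "ac"
  [0..2]={A,S}  "aac"

S ∈ T[0,2] ⇒ YES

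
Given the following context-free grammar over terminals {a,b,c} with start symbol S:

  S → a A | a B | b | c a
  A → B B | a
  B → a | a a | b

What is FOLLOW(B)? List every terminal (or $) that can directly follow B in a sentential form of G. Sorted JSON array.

FIRST sets, iterate to fixpoint:
pass 1:
  A via A→a: +{a}
  B via B→a: +{a}
  B via B→b: +{b}
  S via S→a A: +{a}
  S via S→b: +{b}
  S via S→c a: +{c}
  FIRST[S]={a,b,c}  FIRST[A]={a}  FIRST[B]={a,b}
pass 2:
  A via A→B B: +{b}
  FIRST[S]={a,b,c}  FIRST[A]={a,b}  FIRST[B]={a,b}
pass 3: (stable)
  FIRST[S]={a,b,c}  FIRST[A]={a,b}  FIRST[B]={a,b}

FOLLOW iteration:
seed FOLLOW(S) with $
pass 1:
  A→B B: FOLLOW(B) ⊇ FIRST(B) = {a,b}; new: +{a,b}
  S→a A: FOLLOW(A) ⊇ FOLLOW(S) ⊇ {$}; new: +{$}
  S→a B: FOLLOW(B) ⊇ FOLLOW(S) ⊇ {$}; new: +{$}
  S: {$}  A: {$}  B: {$,a,b}
pass 2: (stable)
  S: {$}  A: {$}  B: {$,a,b}

FOLLOW(B) = ["$", "a", "b"]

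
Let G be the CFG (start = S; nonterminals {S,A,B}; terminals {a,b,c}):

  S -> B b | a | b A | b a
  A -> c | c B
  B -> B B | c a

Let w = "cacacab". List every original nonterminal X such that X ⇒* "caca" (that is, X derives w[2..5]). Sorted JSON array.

Convert to CNF:
  S -> B T2 | T2 A | T2 T1 | a
  A -> T0 B | c
  B -> B B | T0 T1
  T0 -> c
  T1 -> a
  T2 -> b

CYK fill — only the sub-triangle for w[2..5]:
  T[2,2] 'c' = {A,T0}  orig:{A}
  T[3,3] 'a' = {S,T1}  orig:{S}
  T[4,4] 'c' = {A,T0}  orig:{A}
  T[5,5] 'a' = {S,T1}  orig:{S}
  T[2,3] 'ca' = {B}
  T[3,4] 'ac' = ∅
  T[4,5] 'ca' = {B}
  T[2,4] 'cac' = ∅
  T[3,5] 'aca' = ∅
  T[2,5] 'caca' = {B}

Original NTs in T[2,5] deriving "caca": ["B"]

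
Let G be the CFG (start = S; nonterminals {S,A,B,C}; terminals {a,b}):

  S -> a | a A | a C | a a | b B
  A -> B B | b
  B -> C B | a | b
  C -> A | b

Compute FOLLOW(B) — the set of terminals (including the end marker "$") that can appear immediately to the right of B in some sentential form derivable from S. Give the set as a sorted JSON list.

FIRST sets, iterate to fixpoint:
iter 1:
  A via A→b: +{b}
  B via B→a: +{a}
  B via B→b: +{b}
  C via C→A: +{b}
  S via S→a: +{a}
  S via S→b B: +{b}
  S: {a,b}  A: {b}  B: {a,b}  C: {b}
iter 2:
  A via A→B B: +{a}
  C via C→A: +{a}
  S: {a,b}  A: {a,b}  B: {a,b}  C: {a,b}
iter 3: done
  S: {a,b}  A: {a,b}  B: {a,b}  C: {a,b}

FOLLOW iteration:
initialize: $ ∈ FOLLOW(S)
pass 1:
  A→B B: FOLLOW(B) ⊇ FIRST(B) = {a,b}; new: +{a,b}
  B→C B: FOLLOW(C) ⊇ FIRST(B) = {a,b}; new: +{a,b}
  C→A: FOLLOW(A) ⊇ FOLLOW(C) ⊇ {a,b}; new: +{a,b}
  S→a A: FOLLOW(A) ⊇ FOLLOW(S) ⊇ {$}; new: +{$}
  S→a C: FOLLOW(C) ⊇ FOLLOW(S) ⊇ {$}; new: +{$}
  S→b B: FOLLOW(B) ⊇ FOLLOW(S) ⊇ {$}; new: +{$}
  FOLLOW(S)={$}  FOLLOW(A)={$,a,b}  FOLLOW(B)={$,a,b}  FOLLOW(C)={$,a,b}
pass 2: (stable)
  FOLLOW(S)={$}  FOLLOW(A)={$,a,b}  FOLLOW(B)={$,a,b}  FOLLOW(C)={$,a,b}

FOLLOW(B) = ["$", "a", "b"]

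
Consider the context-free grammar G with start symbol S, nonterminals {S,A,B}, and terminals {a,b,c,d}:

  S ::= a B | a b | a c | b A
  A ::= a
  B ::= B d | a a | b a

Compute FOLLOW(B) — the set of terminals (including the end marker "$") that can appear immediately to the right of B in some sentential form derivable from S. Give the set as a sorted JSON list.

Compute FIRST by fixpoint:
iter 1:
  A via A→a: +{a}
  B via B→a a: +{a}
  B via B→b a: +{b}
  S via S→a B: +{a}
  S via S→b A: +{b}
  FIRST(S)={a,b}  FIRST(A)={a}  FIRST(B)={a,b}
iter 2: done
  FIRST(S)={a,b}  FIRST(A)={a}  FIRST(B)={a,b}

FOLLOW sets:
FOLLOW(S) := {$}
iter 1:
  B→B d: FOLLOW(B) ⊇ FIRST(d) = {d}; new: +{d}
  S→a B: FOLLOW(B) ⊇ FOLLOW(S) ⊇ {$}; new: +{$}
  S→b A: FOLLOW(A) ⊇ FOLLOW(S) ⊇ {$}; new: +{$}
  FOLLOW[S]={$}  FOLLOW[A]={$}  FOLLOW[B]={$,d}
iter 2: (stable)
  FOLLOW[S]={$}  FOLLOW[A]={$}  FOLLOW[B]={$,d}

FOLLOW(B) = ["$", "d"]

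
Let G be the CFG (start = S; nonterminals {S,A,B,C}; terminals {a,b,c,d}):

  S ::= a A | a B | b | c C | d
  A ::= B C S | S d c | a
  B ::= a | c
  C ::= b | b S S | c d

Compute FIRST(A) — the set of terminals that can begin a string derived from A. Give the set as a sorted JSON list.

FIRST sets, iterate to fixpoint:
round 1:
  A via A→a: +{a}
  B via B→a: +{a}
  B via B→c: +{c}
  C via C→b: +{b}
  C via C→c d: +{c}
  S via S→a A: +{a}
  S via S→b: +{b}
  S via S→c C: +{c}
  S via S→d: +{d}
  FIRST(S)={a,b,c,d}  FIRST(A)={a}  FIRST(B)={a,c}  FIRST(C)={b,c}
round 2:
  A via A→B C S: +{c}
  A via A→S d c: +{b,d}
  FIRST(S)={a,b,c,d}  FIRST(A)={a,b,c,d}  FIRST(B)={a,c}  FIRST(C)={b,c}
round 3: done
  FIRST(S)={a,b,c,d}  FIRST(A)={a,b,c,d}  FIRST(B)={a,c}  FIRST(C)={b,c}

FIRST(A) = ["a", "b", "c", "d"]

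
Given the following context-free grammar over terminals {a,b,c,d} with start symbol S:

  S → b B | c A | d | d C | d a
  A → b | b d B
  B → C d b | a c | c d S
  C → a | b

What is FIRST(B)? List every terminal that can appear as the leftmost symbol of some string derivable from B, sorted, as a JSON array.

FIRST iteration:
pass 1:
  A via A→b: +{b}
  B via B→a c: +{a}
  B via B→c d S: +{c}
  C via C→a: +{a}
  C via C→b: +{b}
  S via S→b B: +{b}
  S via S→c A: +{c}
  S via S→d: +{d}
  FIRST[S]={b,c,d}  FIRST[A]={b}  FIRST[B]={a,c}  FIRST[C]={a,b}
pass 2:
  B via B→C d b: +{b}
  FIRST[S]={b,c,d}  FIRST[A]={b}  FIRST[B]={a,b,c}  FIRST[C]={a,b}
pass 3: done
  FIRST[S]={b,c,d}  FIRST[A]={b}  FIRST[B]={a,b,c}  FIRST[C]={a,b}

FIRST(B) = ["a", "b", "c"]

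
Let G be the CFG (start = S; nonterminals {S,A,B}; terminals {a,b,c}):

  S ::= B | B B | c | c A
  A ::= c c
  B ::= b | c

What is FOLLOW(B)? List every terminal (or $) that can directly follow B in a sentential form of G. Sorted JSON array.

Compute FIRST by fixpoint:
round 1:
  A via A→c c: +{c}
  B via B→b: +{b}
  B via B→c: +{c}
  S via S→B: +{b,c}
  FIRST[S]={b,c}  FIRST[A]={c}  FIRST[B]={b,c}
round 2: (no change)
  FIRST[S]={b,c}  FIRST[A]={c}  FIRST[B]={b,c}

Compute FOLLOW by fixpoint:
seed FOLLOW(S) with $
pass 1:
  S→B: FOLLOW(B) ⊇ FOLLOW(S) ⊇ {$}; new: +{$}
  S→B B: FOLLOW(B) ⊇ FIRST(B) = {b,c}; new: +{b,c}
  S→c A: FOLLOW(A) ⊇ FOLLOW(S) ⊇ {$}; new: +{$}
  FOLLOW(S)={$}  FOLLOW(A)={$}  FOLLOW(B)={$,b,c}
pass 2: (stable)
  FOLLOW(S)={$}  FOLLOW(A)={$}  FOLLOW(B)={$,b,c}

FOLLOW(B) = ["$", "b", "c"]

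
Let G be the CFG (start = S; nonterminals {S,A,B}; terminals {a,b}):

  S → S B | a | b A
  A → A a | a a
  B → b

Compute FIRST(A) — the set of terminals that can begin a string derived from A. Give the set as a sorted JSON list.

FIRST iteration:
pass 1:
  A via A→a a: +{a}
  B via B→b: +{b}
  S via S→a: +{a}
  S via S→b A: +{b}
  FIRST(S)={a,b}  FIRST(A)={a}  FIRST(B)={b}
pass 2: — fixpoint
  FIRST(S)={a,b}  FIRST(A)={a}  FIRST(B)={b}

FIRST(A) = ["a"]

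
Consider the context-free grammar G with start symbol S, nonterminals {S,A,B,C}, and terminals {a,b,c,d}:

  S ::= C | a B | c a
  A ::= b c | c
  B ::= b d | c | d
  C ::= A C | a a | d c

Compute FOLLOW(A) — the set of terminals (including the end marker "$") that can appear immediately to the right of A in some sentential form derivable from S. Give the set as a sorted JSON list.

FIRST sets, iterate to fixpoint:
[1]
  A via A→b c: +{b}
  A via A→c: +{c}
  B via B→b d: +{b}
  B via B→c: +{c}
  B via B→d: +{d}
  C via C→A C: +{b,c}
  C via C→a a: +{a}
  C via C→d c: +{d}
  S via S→C: +{a,b,c,d}
  FIRST(S)={a,b,c,d}  FIRST(A)={b,c}  FIRST(B)={b,c,d}  FIRST(C)={a,b,c,d}
[2] — fixpoint
  FIRST(S)={a,b,c,d}  FIRST(A)={b,c}  FIRST(B)={b,c,d}  FIRST(C)={a,b,c,d}

Compute FOLLOW by fixpoint:
FOLLOW(S) := {$}
[1]
  C→A C: FOLLOW(A) ⊇ FIRST(C) = {a,b,c,d}; new: +{a,b,c,d}
  S→C: FOLLOW(C) ⊇ FOLLOW(S) ⊇ {$}; new: +{$}
  S→a B: FOLLOW(B) ⊇ FOLLOW(S) ⊇ {$}; new: +{$}
  S: {$}  A: {a,b,c,d}  B: {$}  C: {$}
[2] done
  S: {$}  A: {a,b,c,d}  B: {$}  C: {$}

FOLLOW(A) = ["a", "b", "c", "d"]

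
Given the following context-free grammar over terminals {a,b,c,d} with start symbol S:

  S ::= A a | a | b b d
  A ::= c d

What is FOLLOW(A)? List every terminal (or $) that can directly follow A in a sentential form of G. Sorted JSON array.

FIRST iteration:
iter 1:
  A via A→c d: +{c}
  S via S→A a: +{c}
  S via S→a: +{a}
  S via S→b b d: +{b}
  FIRST[S]={a,b,c}  FIRST[A]={c}
iter 2: done
  FIRST[S]={a,b,c}  FIRST[A]={c}

Compute FOLLOW by fixpoint:
seed FOLLOW(S) with $
iter 1:
  S→A a: FOLLOW(A) ⊇ FIRST(a) = {a}; new: +{a}
  FOLLOW(S)={$}  FOLLOW(A)={a}
iter 2: — fixpoint
  FOLLOW(S)={$}  FOLLOW(A)={a}

FOLLOW(A) = ["a"]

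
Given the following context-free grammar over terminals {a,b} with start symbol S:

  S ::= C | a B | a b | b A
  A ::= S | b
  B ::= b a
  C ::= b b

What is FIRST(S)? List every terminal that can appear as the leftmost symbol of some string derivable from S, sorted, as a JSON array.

FIRST sets, iterate to fixpoint:
pass 1:
  A via A→b: +{b}
  B via B→b a: +{b}
  C via C→b b: +{b}
  S via S→C: +{b}
  S via S→a B: +{a}
  FIRST[S]={a,b}  FIRST[A]={b}  FIRST[B]={b}  FIRST[C]={b}
pass 2:
  A via A→S: +{a}
  FIRST[S]={a,b}  FIRST[A]={a,b}  FIRST[B]={b}  FIRST[C]={b}
pass 3: (no change)
  FIRST[S]={a,b}  FIRST[A]={a,b}  FIRST[B]={b}  FIRST[C]={b}

FIRST(S) = ["a", "b"]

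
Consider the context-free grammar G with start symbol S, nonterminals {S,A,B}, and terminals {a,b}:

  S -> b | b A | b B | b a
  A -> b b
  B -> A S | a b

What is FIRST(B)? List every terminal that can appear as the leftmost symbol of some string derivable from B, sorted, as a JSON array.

Compute FIRST by fixpoint:
pass 1:
  A via A→b b: +{b}
  B via B→A S: +{b}
  B via B→a b: +{a}
  S via S→b: +{b}
  FIRST[S]={b}  FIRST[A]={b}  FIRST[B]={a,b}
pass 2: done
  FIRST[S]={b}  FIRST[A]={b}  FIRST[B]={a,b}

FIRST(B) = ["a", "b"]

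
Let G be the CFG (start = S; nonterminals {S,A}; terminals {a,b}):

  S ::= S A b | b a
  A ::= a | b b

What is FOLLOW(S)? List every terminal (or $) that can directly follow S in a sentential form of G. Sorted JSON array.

FIRST sets, iterate to fixpoint:
iter 1:
  A via A→a: +{a}
  A via A→b b: +{b}
  S via S→b a: +{b}
  FIRST[S]={b}  FIRST[A]={a,b}
iter 2: (no change)
  FIRST[S]={b}  FIRST[A]={a,b}

Compute FOLLOW by fixpoint:
seed FOLLOW(S) with $
pass 1:
  S→S A b: FOLLOW(S) ⊇ FIRST(A) = {a,b}; new: +{a,b}
  S→S A b: FOLLOW(A) ⊇ FIRST(b) = {b}; new: +{b}
  FOLLOW[S]={$,a,b}  FOLLOW[A]={b}
pass 2: done
  FOLLOW[S]={$,a,b}  FOLLOW[A]={b}

FOLLOW(S) = ["$", "a", "b"]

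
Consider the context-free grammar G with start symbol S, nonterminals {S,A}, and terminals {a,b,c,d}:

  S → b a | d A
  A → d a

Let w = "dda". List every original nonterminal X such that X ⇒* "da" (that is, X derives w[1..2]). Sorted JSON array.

Convert to CNF:
  S -> T0 A | T2 T1
  A -> T0 T1
  T0 -> d
  T1 -> a
  T2 -> b

CYK table (by increasing span), restricted to cells inside w[1..2]:
  T[1,1] 'd' = {T0}  orig:{}
  T[2,2] 'a' = {T1}  orig:{}
  T[1,2] 'da' = {A}

Original NTs in T[1,2] deriving "da": ["A"]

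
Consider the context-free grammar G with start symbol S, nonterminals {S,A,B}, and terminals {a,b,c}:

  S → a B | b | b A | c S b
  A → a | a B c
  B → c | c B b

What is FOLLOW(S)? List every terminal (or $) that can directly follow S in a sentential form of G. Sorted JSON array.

FIRST iteration:
iter 1:
  A via A→a: +{a}
  B via B→c: +{c}
  S via S→a B: +{a}
  S via S→b: +{b}
  S via S→c S b: +{c}
  FIRST[S]={a,b,c}  FIRST[A]={a}  FIRST[B]={c}
iter 2: — fixpoint
  FIRST[S]={a,b,c}  FIRST[A]={a}  FIRST[B]={c}

Compute FOLLOW by fixpoint:
initialize: $ ∈ FOLLOW(S)
round 1:
  A→a B c: FOLLOW(B) ⊇ FIRST(c) = {c}; new: +{c}
  B→c B b: FOLLOW(B) ⊇ FIRST(b) = {b}; new: +{b}
  S→a B: FOLLOW(B) ⊇ FOLLOW(S) ⊇ {$}; new: +{$}
  S→b A: FOLLOW(A) ⊇ FOLLOW(S) ⊇ {$}; new: +{$}
  S→c S b: FOLLOW(S) ⊇ FIRST(b) = {b}; new: +{b}
  FOLLOW(S)={$,b}  FOLLOW(A)={$}  FOLLOW(B)={$,b,c}
round 2:
  S→b A: FOLLOW(A) ⊇ FOLLOW(S) ⊇ {$,b}; new: +{b}
  FOLLOW(S)={$,b}  FOLLOW(A)={$,b}  FOLLOW(B)={$,b,c}
round 3: — fixpoint
  FOLLOW(S)={$,b}  FOLLOW(A)={$,b}  FOLLOW(B)={$,b,c}

FOLLOW(S) = ["$", "b"]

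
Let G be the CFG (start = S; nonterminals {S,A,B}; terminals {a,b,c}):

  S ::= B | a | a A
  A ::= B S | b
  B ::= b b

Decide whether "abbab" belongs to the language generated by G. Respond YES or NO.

Convert to CNF:
  S -> T0 T0 | T1 A | a
  A -> B S | b
  B -> T0 T0
  T0 -> b
  T1 -> a

Fill CYK table bottom-up:
  cell(0,0) a: {S,T1}  orig:{S}
  cell(1,1) b: {A,T0}  orig:{A}
  cell(2,2) b: {A,T0}  orig:{A}
  cell(3,3) a: {S,T1}  orig:{S}
  cell(4,4) b: {A,T0}  orig:{A}
  cell(0,1) ab: {S}
  cell(1,2) bb: {B,S}
  cell(2,3) ba: ∅
  cell(3,4) ab: {S}
  cell(0,2) abb: ∅
  cell(1,3) bba: {A}
  cell(2,4) bab: ∅
  cell(0,3) abba: {S}
  cell(1,4) bbab: {A}
  cell(0,4) abbab: {S}

S ∈ T[0,4] ⇒ YES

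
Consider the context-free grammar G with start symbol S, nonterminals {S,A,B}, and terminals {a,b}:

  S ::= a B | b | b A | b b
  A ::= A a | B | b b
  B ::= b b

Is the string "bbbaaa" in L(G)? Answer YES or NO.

Convert to CNF:
  S -> T0 B | T1 A | T1 T1 | b
  A -> A T0 | T1 T1
  B -> T1 T1
  T0 -> a
  T1 -> b

CYK table (by increasing span):
  cell(0,0) b: {S,T1}  orig:{S}
  cell(1,1) b: {S,T1}  orig:{S}
  cell(2,2) b: {S,T1}  orig:{S}
  cell(3,3) a: {T0}  orig:{}
  cell(4,4) a: {T0}  orig:{}
  cell(5,5) a: {T0}  orig:{}
  cell(0,1) bb: {A,B,S}
  cell(1,2) bb: {A,B,S}
  cell(2,3) ba: ∅
  cell(3,4) aa: ∅
  cell(4,5) aa: ∅
  cell(0,2) bbb: {S}
  cell(1,3) bba: {A}
  cell(2,4) baa: ∅
  cell(3,5) aaa: ∅
  cell(0,3) bbba: {S}
  cell(1,4) bbaa: {A}
  cell(2,5) baaa: ∅
  cell(0,4) bbbaa: {S}
  cell(1,5) bbaaa: {A}
  cell(0,5) bbbaaa: {S}

S ∈ T[0,5] ⇒ YES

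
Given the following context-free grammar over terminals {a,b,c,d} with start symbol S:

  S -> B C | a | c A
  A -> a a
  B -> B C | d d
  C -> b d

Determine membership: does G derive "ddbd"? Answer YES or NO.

CNF form of G:
  S -> B C | T3 A | a
  A -> T0 T0
  B -> B C | T1 T1
  C -> T2 T1
  T0 -> a
  T1 -> d
  T2 -> b
  T3 -> c

CYK table (by increasing span):
  [0..0]={T1}  "d"  orig:{}
  [1..1]={T1}  "d"  orig:{}
  [2..2]={T2}  "b"  orig:{}
  [3..3]={T1}  "d"  orig:{}
  [0..1]={B}  "dd"
  [1..2]=∅  "db"
  [2..3]={C}  "bd"
  [0..2]=∅  "ddb"
  [1..3]=∅  "dbd"
  [0..3]={B,S}  "ddbd"

S ∈ T[0,3] ⇒ YES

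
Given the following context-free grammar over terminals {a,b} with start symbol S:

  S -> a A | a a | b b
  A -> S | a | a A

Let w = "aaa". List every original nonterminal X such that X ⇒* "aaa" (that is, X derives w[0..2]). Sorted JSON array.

Convert to CNF:
  S -> T0 A | T0 T0 | T1 T1
  A -> T0 A | T0 T0 | T1 T1 | a
  T0 -> a
  T1 -> b

CYK table (by increasing span) (cells [i..j] with 0 ≤ i ≤ j ≤ 2 only):
  [0..0]={A,T0}  "a"  orig:{A}
  [1..1]={A,T0}  "a"  orig:{A}
  [2..2]={A,T0}  "a"  orig:{A}
  [0..1]={A,S}  "aa"
  [1..2]={A,S}  "aa"
  [0..2]={A,S}  "aaa"

Original NTs in T[0,2] deriving "aaa": ["A", "S"]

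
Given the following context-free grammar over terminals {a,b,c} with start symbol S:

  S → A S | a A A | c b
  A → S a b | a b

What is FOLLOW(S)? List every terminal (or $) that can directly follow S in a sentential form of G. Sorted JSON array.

Compute FIRST by fixpoint:
round 1:
  A via A→a b: +{a}
  S via S→A S: +{a}
  S via S→c b: +{c}
  FIRST[S]={a,c}  FIRST[A]={a}
round 2:
  A via A→S a b: +{c}
  FIRST[S]={a,c}  FIRST[A]={a,c}
round 3: done
  FIRST[S]={a,c}  FIRST[A]={a,c}

FOLLOW iteration:
FOLLOW(S) := {$}
[1]
  A→S a b: FOLLOW(S) ⊇ FIRST(a) = {a}; new: +{a}
  S→A S: FOLLOW(A) ⊇ FIRST(S) = {a,c}; new: +{a,c}
  S→a A A: FOLLOW(A) ⊇ FOLLOW(S) ⊇ {$,a}; new: +{$}
  S: {$,a}  A: {$,a,c}
[2] — fixpoint
  S: {$,a}  A: {$,a,c}

FOLLOW(S) = ["$", "a"]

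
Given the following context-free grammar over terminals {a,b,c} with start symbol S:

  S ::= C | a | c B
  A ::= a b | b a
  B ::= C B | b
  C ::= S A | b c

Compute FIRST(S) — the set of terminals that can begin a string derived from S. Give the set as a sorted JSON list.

FIRST iteration:
pass 1:
  A via A→a b: +{a}
  A via A→b a: +{b}
  B via B→b: +{b}
  C via C→b c: +{b}
  S via S→C: +{b}
  S via S→a: +{a}
  S via S→c B: +{c}
  FIRST(S)={a,b,c}  FIRST(A)={a,b}  FIRST(B)={b}  FIRST(C)={b}
pass 2:
  C via C→S A: +{a,c}
  FIRST(S)={a,b,c}  FIRST(A)={a,b}  FIRST(B)={b}  FIRST(C)={a,b,c}
pass 3:
  B via B→C B: +{a,c}
  FIRST(S)={a,b,c}  FIRST(A)={a,b}  FIRST(B)={a,b,c}  FIRST(C)={a,b,c}
pass 4: done
  FIRST(S)={a,b,c}  FIRST(A)={a,b}  FIRST(B)={a,b,c}  FIRST(C)={a,b,c}

FIRST(S) = ["a", "b", "c"]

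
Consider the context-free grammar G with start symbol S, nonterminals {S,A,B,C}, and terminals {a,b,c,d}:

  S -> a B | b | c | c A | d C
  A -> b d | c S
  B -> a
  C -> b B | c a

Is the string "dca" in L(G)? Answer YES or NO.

Convert to CNF:
  S -> T1 C | T2 A | T3 B | b | c
  A -> T0 T1 | T2 S
  B -> a
  C -> T0 B | T2 T3
  T0 -> b
  T1 -> d
  T2 -> c
  T3 -> a

Fill CYK table bottom-up:
  cell(0,0) d: {T1}  orig:{}
  cell(1,1) c: {S,T2}  orig:{S}
  cell(2,2) a: {B,T3}  orig:{B}
  cell(0,1) dc: ∅
  cell(1,2) ca: {C}
  cell(0,2) dca: {S}

S ∈ T[0,2] ⇒ YES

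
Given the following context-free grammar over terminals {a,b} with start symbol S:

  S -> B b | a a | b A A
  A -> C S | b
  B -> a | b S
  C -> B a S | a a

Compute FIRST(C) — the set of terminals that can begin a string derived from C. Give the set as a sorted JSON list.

Compute FIRST by fixpoint:
iter 1:
  A via A→b: +{b}
  B via B→a: +{a}
  B via B→b S: +{b}
  C via C→B a S: +{a,b}
  S via S→B b: +{a,b}
  S: {a,b}  A: {b}  B: {a,b}  C: {a,b}
iter 2:
  A via A→C S: +{a}
  S: {a,b}  A: {a,b}  B: {a,b}  C: {a,b}
iter 3: (no change)
  S: {a,b}  A: {a,b}  B: {a,b}  C: {a,b}

FIRST(C) = ["a", "b"]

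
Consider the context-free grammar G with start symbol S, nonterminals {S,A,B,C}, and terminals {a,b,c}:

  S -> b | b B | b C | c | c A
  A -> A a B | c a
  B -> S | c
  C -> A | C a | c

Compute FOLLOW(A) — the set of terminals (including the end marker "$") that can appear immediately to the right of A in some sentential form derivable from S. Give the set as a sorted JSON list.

Compute FIRST by fixpoint:
pass 1:
  A via A→c a: +{c}
  B via B→c: +{c}
  C via C→A: +{c}
  S via S→b: +{b}
  S via S→c: +{c}
  FIRST[S]={b,c}  FIRST[A]={c}  FIRST[B]={c}  FIRST[C]={c}
pass 2:
  B via B→S: +{b}
  FIRST[S]={b,c}  FIRST[A]={c}  FIRST[B]={b,c}  FIRST[C]={c}
pass 3: (no change)
  FIRST[S]={b,c}  FIRST[A]={c}  FIRST[B]={b,c}  FIRST[C]={c}

FOLLOW sets:
FOLLOW(S) := {$}
pass 1:
  A→A a B: FOLLOW(A) ⊇ FIRST(a) = {a}; new: +{a}
  A→A a B: FOLLOW(B) ⊇ FOLLOW(A) ⊇ {a}; new: +{a}
  B→S: FOLLOW(S) ⊇ FOLLOW(B) ⊇ {a}; new: +{a}
  C→C a: FOLLOW(C) ⊇ FIRST(a) = {a}; new: +{a}
  S→b B: FOLLOW(B) ⊇ FOLLOW(S) ⊇ {$,a}; new: +{$}
  S→b C: FOLLOW(C) ⊇ FOLLOW(S) ⊇ {$,a}; new: +{$}
  S→c A: FOLLOW(A) ⊇ FOLLOW(S) ⊇ {$,a}; new: +{$}
  FOLLOW[S]={$,a}  FOLLOW[A]={$,a}  FOLLOW[B]={$,a}  FOLLOW[C]={$,a}
pass 2: done
  FOLLOW[S]={$,a}  FOLLOW[A]={$,a}  FOLLOW[B]={$,a}  FOLLOW[C]={$,a}

FOLLOW(A) = ["$", "a"]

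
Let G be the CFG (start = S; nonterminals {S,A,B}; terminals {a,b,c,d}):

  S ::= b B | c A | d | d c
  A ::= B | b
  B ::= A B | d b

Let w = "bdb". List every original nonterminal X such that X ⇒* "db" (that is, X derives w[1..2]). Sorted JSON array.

Convert to CNF:
  S -> T0 T2 | T1 B | T2 A | d
  A -> A B | T0 T1 | b
  B -> A B | T0 T1
  T0 -> d
  T1 -> b
  T2 -> c

CYK fill (cells [i..j] with 1 ≤ i ≤ j ≤ 2 only):
  cell(1,1) d: {S,T0}  orig:{S}
  cell(2,2) b: {A,T1}  orig:{A}
  cell(1,2) db: {A,B}

Original NTs in T[1,2] deriving "db": ["A", "B"]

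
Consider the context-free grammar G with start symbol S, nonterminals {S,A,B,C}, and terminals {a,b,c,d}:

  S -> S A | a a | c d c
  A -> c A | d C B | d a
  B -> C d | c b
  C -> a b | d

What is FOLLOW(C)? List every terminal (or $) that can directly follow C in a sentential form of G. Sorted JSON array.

Compute FIRST by fixpoint:
iter 1:
  A via A→c A: +{c}
  A via A→d C B: +{d}
  B via B→c b: +{c}
  C via C→a b: +{a}
  C via C→d: +{d}
  S via S→a a: +{a}
  S via S→c d c: +{c}
  FIRST[S]={a,c}  FIRST[A]={c,d}  FIRST[B]={c}  FIRST[C]={a,d}
iter 2:
  B via B→C d: +{a,d}
  FIRST[S]={a,c}  FIRST[A]={c,d}  FIRST[B]={a,c,d}  FIRST[C]={a,d}
iter 3: (no change)
  FIRST[S]={a,c}  FIRST[A]={c,d}  FIRST[B]={a,c,d}  FIRST[C]={a,d}

Compute FOLLOW by fixpoint:
seed FOLLOW(S) with $
round 1:
  A→d C B: FOLLOW(C) ⊇ FIRST(B) = {a,c,d}; new: +{a,c,d}
  S→S A: FOLLOW(S) ⊇ FIRST(A) = {c,d}; new: +{c,d}
  S→S A: FOLLOW(A) ⊇ FOLLOW(S) ⊇ {$,c,d}; new: +{$,c,d}
  FOLLOW[S]={$,c,d}  FOLLOW[A]={$,c,d}  FOLLOW[B]={}  FOLLOW[C]={a,c,d}
round 2:
  A→d C B: FOLLOW(B) ⊇ FOLLOW(A) ⊇ {$,c,d}; new: +{$,c,d}
  FOLLOW[S]={$,c,d}  FOLLOW[A]={$,c,d}  FOLLOW[B]={$,c,d}  FOLLOW[C]={a,c,d}
round 3: (no change)
  FOLLOW[S]={$,c,d}  FOLLOW[A]={$,c,d}  FOLLOW[B]={$,c,d}  FOLLOW[C]={a,c,d}

FOLLOW(C) = ["a", "c", "d"]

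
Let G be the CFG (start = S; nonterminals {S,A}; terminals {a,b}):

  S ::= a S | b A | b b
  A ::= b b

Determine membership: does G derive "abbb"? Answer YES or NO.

CNF form of G:
  S -> T0 A | T0 T0 | T1 S
  A -> T0 T0
  T0 -> b
  T1 -> a

CYK fill:
  T[0,0] 'a' = {T1}  orig:{}
  T[1,1] 'b' = {T0}  orig:{}
  T[2,2] 'b' = {T0}  orig:{}
  T[3,3] 'b' = {T0}  orig:{}
  T[0,1] 'ab' = ∅
  T[1,2] 'bb' = {A,S}
  T[2,3] 'bb' = {A,S}
  T[0,2] 'abb' = {S}
  T[1,3] 'bbb' = {S}
  T[0,3] 'abbb' = {S}

S ∈ T[0,3] ⇒ YES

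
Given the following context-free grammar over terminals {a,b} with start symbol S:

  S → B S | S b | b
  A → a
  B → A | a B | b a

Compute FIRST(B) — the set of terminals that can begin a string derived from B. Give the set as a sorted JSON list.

FIRST iteration:
[1]
  A via A→a: +{a}
  B via B→A: +{a}
  B via B→b a: +{b}
  S via S→B S: +{a,b}
  FIRST[S]={a,b}  FIRST[A]={a}  FIRST[B]={a,b}
[2] (no change)
  FIRST[S]={a,b}  FIRST[A]={a}  FIRST[B]={a,b}

FIRST(B) = ["a", "b"]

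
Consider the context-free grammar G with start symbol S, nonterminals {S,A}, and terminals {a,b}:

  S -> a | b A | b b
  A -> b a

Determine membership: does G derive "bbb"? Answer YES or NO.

CNF form of G:
  S -> T0 A | T0 T0 | a
  A -> T0 T1
  T0 -> b
  T1 -> a

CYK table (by increasing span):
  cell(0,0) b: {T0}  orig:{}
  cell(1,1) b: {T0}  orig:{}
  cell(2,2) b: {T0}  orig:{}
  cell(0,1) bb: {S}
  cell(1,2) bb: {S}
  cell(0,2) bbb: ∅

S ∉ T[0,2] ⇒ NO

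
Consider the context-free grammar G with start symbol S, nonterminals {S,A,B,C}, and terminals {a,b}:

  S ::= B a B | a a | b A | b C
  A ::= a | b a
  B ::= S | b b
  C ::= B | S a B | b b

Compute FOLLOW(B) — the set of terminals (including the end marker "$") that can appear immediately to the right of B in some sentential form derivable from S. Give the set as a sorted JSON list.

FIRST sets, iterate to fixpoint:
pass 1:
  A via A→a: +{a}
  A via A→b a: +{b}
  B via B→b b: +{b}
  C via C→B: +{b}
  S via S→B a B: +{b}
  S via S→a a: +{a}
  FIRST(S)={a,b}  FIRST(A)={a,b}  FIRST(B)={b}  FIRST(C)={b}
pass 2:
  B via B→S: +{a}
  C via C→B: +{a}
  FIRST(S)={a,b}  FIRST(A)={a,b}  FIRST(B)={a,b}  FIRST(C)={a,b}
pass 3: (no change)
  FIRST(S)={a,b}  FIRST(A)={a,b}  FIRST(B)={a,b}  FIRST(C)={a,b}

FOLLOW sets:
seed FOLLOW(S) with $
iter 1:
  C→S a B: FOLLOW(S) ⊇ FIRST(a) = {a}; new: +{a}
  S→B a B: FOLLOW(B) ⊇ FIRST(a) = {a}; new: +{a}
  S→B a B: FOLLOW(B) ⊇ FOLLOW(S) ⊇ {$,a}; new: +{$}
  S→b A: FOLLOW(A) ⊇ FOLLOW(S) ⊇ {$,a}; new: +{$,a}
  S→b C: FOLLOW(C) ⊇ FOLLOW(S) ⊇ {$,a}; new: +{$,a}
  FOLLOW(S)={$,a}  FOLLOW(A)={$,a}  FOLLOW(B)={$,a}  FOLLOW(C)={$,a}
iter 2: done
  FOLLOW(S)={$,a}  FOLLOW(A)={$,a}  FOLLOW(B)={$,a}  FOLLOW(C)={$,a}

FOLLOW(B) = ["$", "a"]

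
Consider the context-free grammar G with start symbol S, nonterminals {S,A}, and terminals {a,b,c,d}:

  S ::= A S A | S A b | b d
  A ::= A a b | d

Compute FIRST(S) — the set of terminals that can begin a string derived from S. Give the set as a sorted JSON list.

Compute FIRST by fixpoint:
round 1:
  A via A→d: +{d}
  S via S→A S A: +{d}
  S via S→b d: +{b}
  FIRST[S]={b,d}  FIRST[A]={d}
round 2: (no change)
  FIRST[S]={b,d}  FIRST[A]={d}

FIRST(S) = ["b", "d"]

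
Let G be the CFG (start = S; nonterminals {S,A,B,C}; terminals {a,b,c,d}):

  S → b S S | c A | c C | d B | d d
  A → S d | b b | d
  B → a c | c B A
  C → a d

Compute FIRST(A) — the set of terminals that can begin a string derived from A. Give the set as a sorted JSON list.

FIRST sets, iterate to fixpoint:
[1]
  A via A→b b: +{b}
  A via A→d: +{d}
  B via B→a c: +{a}
  B via B→c B A: +{c}
  C via C→a d: +{a}
  S via S→b S S: +{b}
  S via S→c A: +{c}
  S via S→d B: +{d}
  FIRST[S]={b,c,d}  FIRST[A]={b,d}  FIRST[B]={a,c}  FIRST[C]={a}
[2]
  A via A→S d: +{c}
  FIRST[S]={b,c,d}  FIRST[A]={b,c,d}  FIRST[B]={a,c}  FIRST[C]={a}
[3] done
  FIRST[S]={b,c,d}  FIRST[A]={b,c,d}  FIRST[B]={a,c}  FIRST[C]={a}

FIRST(A) = ["b", "c", "d"]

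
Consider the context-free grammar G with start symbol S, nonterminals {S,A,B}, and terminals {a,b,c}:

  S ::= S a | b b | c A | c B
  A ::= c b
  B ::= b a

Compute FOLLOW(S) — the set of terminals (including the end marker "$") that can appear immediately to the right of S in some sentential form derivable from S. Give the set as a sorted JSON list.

Compute FIRST by fixpoint:
iter 1:
  A via A→c b: +{c}
  B via B→b a: +{b}
  S via S→b b: +{b}
  S via S→c A: +{c}
  FIRST[S]={b,c}  FIRST[A]={c}  FIRST[B]={b}
iter 2: — fixpoint
  FIRST[S]={b,c}  FIRST[A]={c}  FIRST[B]={b}

Compute FOLLOW by fixpoint:
FOLLOW(S) := {$}
round 1:
  S→S a: FOLLOW(S) ⊇ FIRST(a) = {a}; new: +{a}
  S→c A: FOLLOW(A) ⊇ FOLLOW(S) ⊇ {$,a}; new: +{$,a}
  S→c B: FOLLOW(B) ⊇ FOLLOW(S) ⊇ {$,a}; new: +{$,a}
  S: {$,a}  A: {$,a}  B: {$,a}
round 2: (no change)
  S: {$,a}  A: {$,a}  B: {$,a}

FOLLOW(S) = ["$", "a"]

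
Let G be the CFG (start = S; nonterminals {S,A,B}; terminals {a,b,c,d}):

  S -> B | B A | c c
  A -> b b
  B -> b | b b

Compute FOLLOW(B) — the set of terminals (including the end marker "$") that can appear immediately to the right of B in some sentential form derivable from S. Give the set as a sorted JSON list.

Compute FIRST by fixpoint:
iter 1:
  A via A→b b: +{b}
  B via B→b: +{b}
  S via S→B: +{b}
  S via S→c c: +{c}
  S: {b,c}  A: {b}  B: {b}
iter 2: done
  S: {b,c}  A: {b}  B: {b}

FOLLOW sets:
seed FOLLOW(S) with $
[1]
  S→B: FOLLOW(B) ⊇ FOLLOW(S) ⊇ {$}; new: +{$}
  S→B A: FOLLOW(B) ⊇ FIRST(A) = {b}; new: +{b}
  S→B A: FOLLOW(A) ⊇ FOLLOW(S) ⊇ {$}; new: +{$}
  S: {$}  A: {$}  B: {$,b}
[2] (no change)
  S: {$}  A: {$}  B: {$,b}

FOLLOW(B) = ["$", "b"]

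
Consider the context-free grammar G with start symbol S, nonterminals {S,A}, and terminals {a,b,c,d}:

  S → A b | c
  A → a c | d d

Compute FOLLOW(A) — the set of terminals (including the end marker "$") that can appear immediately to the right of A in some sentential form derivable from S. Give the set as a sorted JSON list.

FIRST iteration:
[1]
  A via A→a c: +{a}
  A via A→d d: +{d}
  S via S→A b: +{a,d}
  S via S→c: +{c}
  S: {a,c,d}  A: {a,d}
[2] done
  S: {a,c,d}  A: {a,d}

Compute FOLLOW by fixpoint:
initialize: $ ∈ FOLLOW(S)
pass 1:
  S→A b: FOLLOW(A) ⊇ FIRST(b) = {b}; new: +{b}
  FOLLOW(S)={$}  FOLLOW(A)={b}
pass 2: (no change)
  FOLLOW(S)={$}  FOLLOW(A)={b}

FOLLOW(A) = ["b"]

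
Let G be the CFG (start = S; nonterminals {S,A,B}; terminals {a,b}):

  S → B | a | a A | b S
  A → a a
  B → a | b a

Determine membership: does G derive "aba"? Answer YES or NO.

Convert to CNF:
  S -> T0 A | T1 S | T1 T0 | a
  A -> T0 T0
  B -> T1 T0 | a
  T0 -> a
  T1 -> b

Fill CYK table bottom-up:
  [0..0]={B,S,T0}  "a"  orig:{B,S}
  [1..1]={T1}  "b"  orig:{}
  [2..2]={B,S,T0}  "a"  orig:{B,S}
  [0..1]=∅  "ab"
  [1..2]={B,S}  "ba"
  [0..2]=∅  "aba"

S ∉ T[0,2] ⇒ NO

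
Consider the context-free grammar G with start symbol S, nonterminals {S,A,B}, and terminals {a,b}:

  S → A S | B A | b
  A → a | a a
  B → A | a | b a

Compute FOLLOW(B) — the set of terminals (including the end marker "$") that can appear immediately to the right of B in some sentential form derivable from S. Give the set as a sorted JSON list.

FIRST sets, iterate to fixpoint:
round 1:
  A via A→a: +{a}
  B via B→A: +{a}
  B via B→b a: +{b}
  S via S→A S: +{a}
  S via S→B A: +{b}
  S: {a,b}  A: {a}  B: {a,b}
round 2: (stable)
  S: {a,b}  A: {a}  B: {a,b}

Compute FOLLOW by fixpoint:
FOLLOW(S) := {$}
round 1:
  S→A S: FOLLOW(A) ⊇ FIRST(S) = {a,b}; new: +{a,b}
  S→B A: FOLLOW(B) ⊇ FIRST(A) = {a}; new: +{a}
  S→B A: FOLLOW(A) ⊇ FOLLOW(S) ⊇ {$}; new: +{$}
  S: {$}  A: {$,a,b}  B: {a}
round 2: done
  S: {$}  A: {$,a,b}  B: {a}

FOLLOW(B) = ["a"]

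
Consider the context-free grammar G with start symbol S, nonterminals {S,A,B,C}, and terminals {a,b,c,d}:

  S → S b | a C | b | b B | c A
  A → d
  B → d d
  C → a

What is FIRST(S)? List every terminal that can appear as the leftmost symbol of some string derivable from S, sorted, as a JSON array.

FIRST iteration:
pass 1:
  A via A→d: +{d}
  B via B→d d: +{d}
  C via C→a: +{a}
  S via S→a C: +{a}
  S via S→b: +{b}
  S via S→c A: +{c}
  FIRST[S]={a,b,c}  FIRST[A]={d}  FIRST[B]={d}  FIRST[C]={a}
pass 2: (no change)
  FIRST[S]={a,b,c}  FIRST[A]={d}  FIRST[B]={d}  FIRST[C]={a}

FIRST(S) = ["a", "b", "c"]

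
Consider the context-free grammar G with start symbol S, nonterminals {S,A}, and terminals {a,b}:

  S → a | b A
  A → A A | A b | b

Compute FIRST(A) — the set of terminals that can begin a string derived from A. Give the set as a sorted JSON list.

FIRST iteration:
round 1:
  A via A→b: +{b}
  S via S→a: +{a}
  S via S→b A: +{b}
  S: {a,b}  A: {b}
round 2: done
  S: {a,b}  A: {b}

FIRST(A) = ["b"]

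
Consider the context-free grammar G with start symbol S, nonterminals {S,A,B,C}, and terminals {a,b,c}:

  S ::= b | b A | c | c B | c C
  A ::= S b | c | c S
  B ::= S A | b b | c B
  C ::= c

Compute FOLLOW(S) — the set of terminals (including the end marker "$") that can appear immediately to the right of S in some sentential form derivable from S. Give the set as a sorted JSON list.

Compute FIRST by fixpoint:
[1]
  A via A→c: +{c}
  B via B→b b: +{b}
  B via B→c B: +{c}
  C via C→c: +{c}
  S via S→b: +{b}
  S via S→c: +{c}
  S: {b,c}  A: {c}  B: {b,c}  C: {c}
[2]
  A via A→S b: +{b}
  S: {b,c}  A: {b,c}  B: {b,c}  C: {c}
[3] — fixpoint
  S: {b,c}  A: {b,c}  B: {b,c}  C: {c}

FOLLOW iteration:
initialize: $ ∈ FOLLOW(S)
[1]
  A→S b: FOLLOW(S) ⊇ FIRST(b) = {b}; new: +{b}
  B→S A: FOLLOW(S) ⊇ FIRST(A) = {b,c}; new: +{c}
  S→b A: FOLLOW(A) ⊇ FOLLOW(S) ⊇ {$,b,c}; new: +{$,b,c}
  S→c B: FOLLOW(B) ⊇ FOLLOW(S) ⊇ {$,b,c}; new: +{$,b,c}
  S→c C: FOLLOW(C) ⊇ FOLLOW(S) ⊇ {$,b,c}; new: +{$,b,c}
  FOLLOW[S]={$,b,c}  FOLLOW[A]={$,b,c}  FOLLOW[B]={$,b,c}  FOLLOW[C]={$,b,c}
[2] — fixpoint
  FOLLOW[S]={$,b,c}  FOLLOW[A]={$,b,c}  FOLLOW[B]={$,b,c}  FOLLOW[C]={$,b,c}

FOLLOW(S) = ["$", "b", "c"]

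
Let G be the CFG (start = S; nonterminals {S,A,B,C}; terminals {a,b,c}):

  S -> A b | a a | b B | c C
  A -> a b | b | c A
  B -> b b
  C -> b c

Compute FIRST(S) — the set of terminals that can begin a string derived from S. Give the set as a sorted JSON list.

FIRST iteration:
[1]
  A via A→a b: +{a}
  A via A→b: +{b}
  A via A→c A: +{c}
  B via B→b b: +{b}
  C via C→b c: +{b}
  S via S→A b: +{a,b,c}
  FIRST[S]={a,b,c}  FIRST[A]={a,b,c}  FIRST[B]={b}  FIRST[C]={b}
[2] (stable)
  FIRST[S]={a,b,c}  FIRST[A]={a,b,c}  FIRST[B]={b}  FIRST[C]={b}

FIRST(S) = ["a", "b", "c"]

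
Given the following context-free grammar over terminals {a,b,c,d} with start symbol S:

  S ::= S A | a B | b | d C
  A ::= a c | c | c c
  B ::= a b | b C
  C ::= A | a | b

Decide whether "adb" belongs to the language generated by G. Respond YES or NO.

Convert to CNF:
  S -> S A | T0 B | T3 C | b
  A -> T0 T1 | T1 T1 | c
  B -> T0 T2 | T2 C
  C -> T0 T1 | T1 T1 | a | b | c
  T0 -> a
  T1 -> c
  T2 -> b
  T3 -> d

CYK fill:
  T[0,0] 'a' = {C,T0}  orig:{C}
  T[1,1] 'd' = {T3}  orig:{}
  T[2,2] 'b' = {C,S,T2}  orig:{C,S}
  T[0,1] 'ad' = ∅
  T[1,2] 'db' = {S}
  T[0,2] 'adb' = ∅

S ∉ T[0,2] ⇒ NO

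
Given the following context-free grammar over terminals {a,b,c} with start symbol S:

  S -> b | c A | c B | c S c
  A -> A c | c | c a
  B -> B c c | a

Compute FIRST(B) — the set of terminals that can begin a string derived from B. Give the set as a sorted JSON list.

FIRST iteration:
iter 1:
  A via A→c: +{c}
  B via B→a: +{a}
  S via S→b: +{b}
  S via S→c A: +{c}
  FIRST[S]={b,c}  FIRST[A]={c}  FIRST[B]={a}
iter 2: — fixpoint
  FIRST[S]={b,c}  FIRST[A]={c}  FIRST[B]={a}

FIRST(B) = ["a"]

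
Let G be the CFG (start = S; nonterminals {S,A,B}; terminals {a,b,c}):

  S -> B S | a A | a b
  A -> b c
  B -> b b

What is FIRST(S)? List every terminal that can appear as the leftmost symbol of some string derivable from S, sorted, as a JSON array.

FIRST sets, iterate to fixpoint:
iter 1:
  A via A→b c: +{b}
  B via B→b b: +{b}
  S via S→B S: +{b}
  S via S→a A: +{a}
  S: {a,b}  A: {b}  B: {b}
iter 2: — fixpoint
  S: {a,b}  A: {b}  B: {b}

FIRST(S) = ["a", "b"]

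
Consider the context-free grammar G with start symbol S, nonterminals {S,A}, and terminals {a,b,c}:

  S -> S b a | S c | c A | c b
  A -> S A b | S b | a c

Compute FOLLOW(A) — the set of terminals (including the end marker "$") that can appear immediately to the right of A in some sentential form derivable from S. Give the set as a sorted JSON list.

FIRST sets, iterate to fixpoint:
[1]
  A via A→a c: +{a}
  S via S→c A: +{c}
  FIRST[S]={c}  FIRST[A]={a}
[2]
  A via A→S A b: +{c}
  FIRST[S]={c}  FIRST[A]={a,c}
[3] (stable)
  FIRST[S]={c}  FIRST[A]={a,c}

Compute FOLLOW by fixpoint:
seed FOLLOW(S) with $
pass 1:
  A→S A b: FOLLOW(S) ⊇ FIRST(A) = {a,c}; new: +{a,c}
  A→S A b: FOLLOW(A) ⊇ FIRST(b) = {b}; new: +{b}
  A→S b: FOLLOW(S) ⊇ FIRST(b) = {b}; new: +{b}
  S→c A: FOLLOW(A) ⊇ FOLLOW(S) ⊇ {$,a,b,c}; new: +{$,a,c}
  S: {$,a,b,c}  A: {$,a,b,c}
pass 2: (stable)
  S: {$,a,b,c}  A: {$,a,b,c}

FOLLOW(A) = ["$", "a", "b", "c"]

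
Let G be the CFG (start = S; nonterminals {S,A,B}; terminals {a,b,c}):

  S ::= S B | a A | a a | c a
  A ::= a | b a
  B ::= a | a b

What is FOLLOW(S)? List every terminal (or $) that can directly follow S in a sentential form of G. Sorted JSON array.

FIRST iteration:
round 1:
  A via A→a: +{a}
  A via A→b a: +{b}
  B via B→a: +{a}
  S via S→a A: +{a}
  S via S→c a: +{c}
  FIRST[S]={a,c}  FIRST[A]={a,b}  FIRST[B]={a}
round 2: done
  FIRST[S]={a,c}  FIRST[A]={a,b}  FIRST[B]={a}

FOLLOW sets:
FOLLOW(S) := {$}
round 1:
  S→S B: FOLLOW(S) ⊇ FIRST(B) = {a}; new: +{a}
  S→S B: FOLLOW(B) ⊇ FOLLOW(S) ⊇ {$,a}; new: +{$,a}
  S→a A: FOLLOW(A) ⊇ FOLLOW(S) ⊇ {$,a}; new: +{$,a}
  FOLLOW[S]={$,a}  FOLLOW[A]={$,a}  FOLLOW[B]={$,a}
round 2: — fixpoint
  FOLLOW[S]={$,a}  FOLLOW[A]={$,a}  FOLLOW[B]={$,a}

FOLLOW(S) = ["$", "a"]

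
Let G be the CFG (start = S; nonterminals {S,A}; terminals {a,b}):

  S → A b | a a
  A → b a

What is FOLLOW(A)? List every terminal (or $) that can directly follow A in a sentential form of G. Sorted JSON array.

Compute FIRST by fixpoint:
[1]
  A via A→b a: +{b}
  S via S→A b: +{b}
  S via S→a a: +{a}
  S: {a,b}  A: {b}
[2] (stable)
  S: {a,b}  A: {b}

FOLLOW iteration:
seed FOLLOW(S) with $
round 1:
  S→A b: FOLLOW(A) ⊇ FIRST(b) = {b}; new: +{b}
  FOLLOW(S)={$}  FOLLOW(A)={b}
round 2: (stable)
  FOLLOW(S)={$}  FOLLOW(A)={b}

FOLLOW(A) = ["b"]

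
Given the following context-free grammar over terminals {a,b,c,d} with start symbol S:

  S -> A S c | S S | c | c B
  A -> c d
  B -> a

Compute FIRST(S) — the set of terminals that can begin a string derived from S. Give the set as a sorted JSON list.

Compute FIRST by fixpoint:
[1]
  A via A→c d: +{c}
  B via B→a: +{a}
  S via S→A S c: +{c}
  FIRST[S]={c}  FIRST[A]={c}  FIRST[B]={a}
[2] (no change)
  FIRST[S]={c}  FIRST[A]={c}  FIRST[B]={a}

FIRST(S) = ["c"]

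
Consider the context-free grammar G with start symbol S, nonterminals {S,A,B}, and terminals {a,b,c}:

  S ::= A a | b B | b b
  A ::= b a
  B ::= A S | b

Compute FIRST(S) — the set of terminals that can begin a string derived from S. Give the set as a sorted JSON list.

FIRST sets, iterate to fixpoint:
[1]
  A via A→b a: +{b}
  B via B→A S: +{b}
  S via S→A a: +{b}
  S: {b}  A: {b}  B: {b}
[2] (stable)
  S: {b}  A: {b}  B: {b}

FIRST(S) = ["b"]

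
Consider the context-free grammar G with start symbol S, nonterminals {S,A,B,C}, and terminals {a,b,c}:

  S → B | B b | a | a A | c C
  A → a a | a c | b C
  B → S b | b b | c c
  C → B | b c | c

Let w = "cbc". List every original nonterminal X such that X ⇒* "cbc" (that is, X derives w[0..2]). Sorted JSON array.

Convert to CNF:
  S -> B T2 | S T2 | T0 A | T1 C | T1 T1 | T2 T2 | a
  A -> T0 T0 | T0 T1 | T2 C
  B -> S T2 | T1 T1 | T2 T2
  C -> S T2 | T1 T1 | T2 T1 | T2 T2 | c
  T0 -> a
  T1 -> c
  T2 -> b

CYK table (by increasing span) — only the sub-triangle for w[0..2]:
  cell(0,0) c: {C,T1}  orig:{C}
  cell(1,1) b: {T2}  orig:{}
  cell(2,2) c: {C,T1}  orig:{C}
  cell(0,1) cb: ∅
  cell(1,2) bc: {A,C}
  cell(0,2) cbc: {S}

Original NTs in T[0,2] deriving "cbc": ["S"]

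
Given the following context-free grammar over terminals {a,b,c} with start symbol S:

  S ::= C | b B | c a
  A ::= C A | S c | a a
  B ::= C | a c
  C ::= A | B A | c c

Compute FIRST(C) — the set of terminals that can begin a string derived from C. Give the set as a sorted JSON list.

Compute FIRST by fixpoint:
iter 1:
  A via A→a a: +{a}
  B via B→a c: +{a}
  C via C→A: +{a}
  C via C→c c: +{c}
  S via S→C: +{a,c}
  S via S→b B: +{b}
  FIRST[S]={a,b,c}  FIRST[A]={a}  FIRST[B]={a}  FIRST[C]={a,c}
iter 2:
  A via A→C A: +{c}
  A via A→S c: +{b}
  B via B→C: +{c}
  C via C→A: +{b}
  FIRST[S]={a,b,c}  FIRST[A]={a,b,c}  FIRST[B]={a,c}  FIRST[C]={a,b,c}
iter 3:
  B via B→C: +{b}
  FIRST[S]={a,b,c}  FIRST[A]={a,b,c}  FIRST[B]={a,b,c}  FIRST[C]={a,b,c}
iter 4: (no change)
  FIRST[S]={a,b,c}  FIRST[A]={a,b,c}  FIRST[B]={a,b,c}  FIRST[C]={a,b,c}

FIRST(C) = ["a", "b", "c"]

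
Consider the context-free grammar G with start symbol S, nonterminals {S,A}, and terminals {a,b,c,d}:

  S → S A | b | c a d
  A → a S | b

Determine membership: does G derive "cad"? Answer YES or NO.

CNF form of G:
  S -> S A | T1 X3 | b
  A -> T0 S | b
  T0 -> a
  T1 -> c
  T2 -> d
  X3 -> T0 T2

CYK fill:
  T[0,0] 'c' = {T1}  orig:{}
  T[1,1] 'a' = {T0}  orig:{}
  T[2,2] 'd' = {T2}  orig:{}
  T[0,1] 'ca' = ∅
  T[1,2] 'ad' = {X3}  orig:{}
  T[0,2] 'cad' = {S}

S ∈ T[0,2] ⇒ YES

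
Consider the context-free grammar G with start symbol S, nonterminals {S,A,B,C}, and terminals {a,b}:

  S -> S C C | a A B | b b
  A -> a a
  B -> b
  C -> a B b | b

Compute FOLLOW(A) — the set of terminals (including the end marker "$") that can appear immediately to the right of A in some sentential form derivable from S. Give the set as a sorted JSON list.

FIRST sets, iterate to fixpoint:
iter 1:
  A via A→a a: +{a}
  B via B→b: +{b}
  C via C→a B b: +{a}
  C via C→b: +{b}
  S via S→a A B: +{a}
  S via S→b b: +{b}
  S: {a,b}  A: {a}  B: {b}  C: {a,b}
iter 2: — fixpoint
  S: {a,b}  A: {a}  B: {b}  C: {a,b}

Compute FOLLOW by fixpoint:
initialize: $ ∈ FOLLOW(S)
[1]
  C→a B b: FOLLOW(B) ⊇ FIRST(b) = {b}; new: +{b}
  S→S C C: FOLLOW(S) ⊇ FIRST(C) = {a,b}; new: +{a,b}
  S→S C C: FOLLOW(C) ⊇ FIRST(C) = {a,b}; new: +{a,b}
  S→S C C: FOLLOW(C) ⊇ FOLLOW(S) ⊇ {$,a,b}; new: +{$}
  S→a A B: FOLLOW(A) ⊇ FIRST(B) = {b}; new: +{b}
  S→a A B: FOLLOW(B) ⊇ FOLLOW(S) ⊇ {$,a,b}; new: +{$,a}
  S: {$,a,b}  A: {b}  B: {$,a,b}  C: {$,a,b}
[2] (no change)
  S: {$,a,b}  A: {b}  B: {$,a,b}  C: {$,a,b}

FOLLOW(A) = ["b"]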